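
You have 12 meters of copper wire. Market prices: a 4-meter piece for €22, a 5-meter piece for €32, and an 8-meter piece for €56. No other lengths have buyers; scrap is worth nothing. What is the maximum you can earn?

Build f[k] bottom-up: f[k] = max over allowed piece i of (p[i] + f[k−i]).
f[1] = 0
f[2] = 0
f[3] = 0
f[4] = 22
f[5] = max(22+0, 32+0) = 32
f[6] = max(22+0, 32+0) = 32
f[7] = max(22+0, 32+0) = 32
f[8] = max(22+22, 32+0, 56+0) = 56
f[9] = max(22+32, 32+22, 56+0) = 56
f[10] = max(22+32, 32+32, 56+0) = 64
f[11] = max(22+32, 32+32, 56+0) = 64
f[12] = max(22+56, 32+32, 56+22) = 78
One optimal cutting: 8 + 4 → €78.

78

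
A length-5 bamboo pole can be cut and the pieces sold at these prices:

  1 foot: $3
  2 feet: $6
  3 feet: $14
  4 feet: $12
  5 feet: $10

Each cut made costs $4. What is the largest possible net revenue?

16

Build r[k] bottom-up: r[k] = max over allowed piece i of (p[i] + r[k−i]) − 4 per cut.
r[1] = 3
r[2] = 6
r[3] = 14
r[4] = 13  (first piece 1, then r[3]=14)
r[5] = 16  (first piece 2, then r[3]=14)
One optimal plan: pieces 3 + 2 (1 cut) → $20 − $4 = $16.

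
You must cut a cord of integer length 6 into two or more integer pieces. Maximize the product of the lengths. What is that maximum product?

9

Let f[k] be the best product for length k (with at least one cut). For each first piece i, the rest contributes max(k−i, f[k−i]).
f[2] = 1×max(1,0) = 1×1 = 1
f[3] = max(1×2, 2×1) = 2
f[4] = max(1×3, 2×2, 3×1) = 4
f[5] = max(1×4, 2×3, 3×2, 4×1) = 6
f[6] = max(1×6, 2×4, 3×3, 4×2, 5×1) = 9
One optimal split: 3 + 3; product 3×3 = 9.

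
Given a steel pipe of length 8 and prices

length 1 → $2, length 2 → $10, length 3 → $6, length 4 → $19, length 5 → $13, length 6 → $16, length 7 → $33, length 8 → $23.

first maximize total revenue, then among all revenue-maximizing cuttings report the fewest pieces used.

4

Let r[k] be the best obtainable value from length k. For each k, try every first piece i and keep the best of price[i] + r[k−i].
r[1] = 2
r[2] = max(2+2, 10+0) = 10
r[3] = max(2+10, 10+2, 6+0) = 12
r[4] = max(2+12, 10+10, 6+2, 19+0) = 20
r[5] = max(2+20, 10+12, 6+10, 19+2, 13+0) = 22
r[6] = max(2+22, 10+20, 6+12, 19+10, 13+2, 16+0) = 30
r[7] = max(2+30, 10+22, 6+20, …, 16+2, 33+0) = 33
r[8] = max(2+33, 10+30, 6+22, …, 33+2, 23+0) = 40
Maximum revenue is $40.
Now minimize piece count subject to staying optimal: for each k, pieces[k] = 1 + min over i with p[i]+r[k−i]=r[k] of pieces[k−i].
pieces[5] = 3
pieces[6] = 3
pieces[7] = 1
pieces[8] = 4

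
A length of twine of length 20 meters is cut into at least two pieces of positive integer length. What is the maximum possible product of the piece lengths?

1458

Define g[k] = max over 1≤i<k of i · max(k−i, g[k−i]); the inner max lets the remainder stay uncut if that's better.
g[2] = 1*max(1,0) = 1*1 = 1
g[3] = 1*max(2,1) = 1*2 = 2
g[4] = 2*max(2,1) = 2*2 = 4
g[5] = 2*max(3,2) = 2*3 = 6
g[6] = 3*max(3,2) = 3*3 = 9
g[7] = 2*max(5,6) = 2*6 = 12
g[8] = 2*max(6,9) = 2*9 = 18
g[9] = 3*max(6,9) = 3*9 = 27
g[10] = 2*max(8,18) = 2*18 = 36
g[11] = 2*max(9,27) = 2*27 = 54
g[12] = 3*max(9,27) = 3*27 = 81
g[13] = 2*max(11,54) = 2*54 = 108
g[14] = 2*max(12,81) = 2*81 = 162
g[15] = 3*max(12,81) = 3*81 = 243
g[16] = 2*max(14,162) = 2*162 = 324
g[17] = 2*max(15,243) = 2*243 = 486
g[18] = 3*max(15,243) = 3*243 = 729
g[19] = 2*max(17,486) = 2*486 = 972
g[20] = 2*max(18,729) = 2*729 = 1458
One optimal split: 3 + 3 + 3 + 3 + 3 + 3 + 2; product 3*3*3*3*3*3*2 = 1458.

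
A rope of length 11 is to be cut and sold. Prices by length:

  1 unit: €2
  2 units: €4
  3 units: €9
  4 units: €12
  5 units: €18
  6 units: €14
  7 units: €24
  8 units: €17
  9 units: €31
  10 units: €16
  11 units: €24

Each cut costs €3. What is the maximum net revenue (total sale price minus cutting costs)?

33

Build r[k] bottom-up: r[k] = max over allowed piece i of (p[i] + r[k−i]) − 3 per cut.
r[1] = 2
r[2] = 4
r[3] = 9
r[4] = 12
r[5] = 18
r[6] = 17  (first piece 1, then r[5]=18)
r[7] = 24
r[8] = 24  (first piece 3, then r[5]=18)
r[9] = 31
r[10] = 33  (first piece 5, then r[5]=18)
r[11] = 33  (first piece 4, then r[7]=24)
One optimal plan: pieces 7 + 4 (1 cut) → €36 − €3 = €33.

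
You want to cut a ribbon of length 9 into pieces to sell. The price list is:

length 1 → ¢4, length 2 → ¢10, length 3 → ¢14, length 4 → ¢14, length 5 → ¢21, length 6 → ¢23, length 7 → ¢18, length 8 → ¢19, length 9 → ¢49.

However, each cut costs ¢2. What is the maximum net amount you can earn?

49

Consider every possible first cut. v[k] is the best of p[i]+v[k−i] over all sellable i≤k, charging 2 whenever i<k.
v[1] = 4
v[2] = 10
v[3] = 14
v[4] = 18  (first piece 2, then v[2]=10)
v[5] = 22  (first piece 2, then v[3]=14)
v[6] = 26  (first piece 2, then v[4]=18)
v[7] = 30  (first piece 2, then v[5]=22)
v[8] = 34  (first piece 2, then v[6]=26)
v[9] = 49
Best is to make no cuts and sell whole for ¢49.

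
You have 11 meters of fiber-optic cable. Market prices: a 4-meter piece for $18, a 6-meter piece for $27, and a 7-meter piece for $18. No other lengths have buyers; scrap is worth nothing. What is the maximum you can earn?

45

Let best[k] be the best obtainable value from length k. For each k, try every first piece i and keep the best of price[i] + best[k−i].
best[1] = 0
best[2] = 0
best[3] = 0
best[4] = 18
best[5] = 18
best[6] = max(18+0, 27+0) = 27
best[7] = max(18+0, 27+0, 18+0) = 27
best[8] = max(18+18, 27+0, 18+0) = 36
best[9] = max(18+18, 27+0, 18+0) = 36
best[10] = max(18+27, 27+18, 18+0) = 45
best[11] = max(18+27, 27+18, 18+18) = 45
One optimal cutting: pieces 6 + 4 with 1 meter of scrap → $45.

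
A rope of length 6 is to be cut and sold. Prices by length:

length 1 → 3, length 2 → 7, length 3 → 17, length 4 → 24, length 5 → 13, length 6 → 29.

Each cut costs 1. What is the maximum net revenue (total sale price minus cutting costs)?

33

Consider every possible first cut. net[k] is the best of p[i]+net[k−i] over all sellable i≤k, charging 1 whenever i<k.
net[1] = 3
net[2] = max(3+3-1, 7+0) = 7
net[3] = max(3+7-1, 7+3-1, 17+0) = 17
net[4] = max(3+17-1, 7+7-1, 17+3-1, 24+0) = 24
net[5] = max(3+24-1, 7+17-1, 17+7-1, 24+3-1, 13+0) = 26
net[6] = max(3+26-1, 7+24-1, 17+17-1, 24+7-1, 13+3-1, 29+0) = 33
One optimal plan: pieces 3 + 3 (1 cut) → 34 − 1 = 33.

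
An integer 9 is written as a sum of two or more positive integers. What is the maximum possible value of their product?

27

Let f[k] be the best product for length k (with at least one cut). For each first piece i, the rest contributes max(k−i, f[k−i]).
f[2] = 1·max(1,0) = 1·1 = 1
f[3] = 1·max(2,1) = 1·2 = 2
f[4] = 2·max(2,1) = 2·2 = 4
f[5] = 2·max(3,2) = 2·3 = 6
f[6] = 3·max(3,2) = 3·3 = 9
f[7] = 2·max(5,6) = 2·6 = 12
f[8] = 2·max(6,9) = 2·9 = 18
f[9] = 3·max(6,9) = 3·9 = 27
One optimal split: 3 + 3 + 3; product 3·3·3 = 27.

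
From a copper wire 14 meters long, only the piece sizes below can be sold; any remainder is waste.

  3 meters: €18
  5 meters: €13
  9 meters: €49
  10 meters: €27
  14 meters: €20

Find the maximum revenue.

72

Let best[k] be the best obtainable value from length k. For each k, try every first piece i and keep the best of price[i] + best[k−i].
best[1] = 0
best[2] = 0
best[3] = 18
best[4] = 18
best[5] = 18
best[6] = 36  (first piece 3, then best[3]=18)
best[7] = 36
best[8] = 36
best[9] = 54  (first piece 3, then best[6]=36)
best[10] = 54
best[11] = 54
best[12] = 72  (first piece 3, then best[9]=54)
best[13] = 72
best[14] = 72
One optimal cutting: pieces 3 + 3 + 3 + 3 with 2 meters of scrap → €72.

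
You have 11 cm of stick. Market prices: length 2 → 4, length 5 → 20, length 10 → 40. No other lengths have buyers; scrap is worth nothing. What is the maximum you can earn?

40

Build best[k] bottom-up: best[k] = max over allowed piece i of (p[i] + best[k−i]).
best[1] = 0
best[2] = 4
best[3] = 4
best[4] = 8  (first piece 2, then best[2]=4)
best[5] = 20
best[6] = 20
best[7] = 24  (first piece 2, then best[5]=20)
best[8] = 24
best[9] = 28  (first piece 2, then best[7]=24)
best[10] = 40  (first piece 5, then best[5]=20)
best[11] = 40
One optimal cutting: pieces 5 + 5 with 1 cm of scrap → 40.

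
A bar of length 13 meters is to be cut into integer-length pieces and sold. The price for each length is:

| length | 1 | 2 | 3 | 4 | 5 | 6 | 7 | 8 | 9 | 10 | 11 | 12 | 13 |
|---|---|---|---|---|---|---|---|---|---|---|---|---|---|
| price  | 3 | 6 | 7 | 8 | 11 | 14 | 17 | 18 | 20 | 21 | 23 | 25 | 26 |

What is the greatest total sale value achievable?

Let R[k] be the best obtainable value from length k. For each k, try every first piece i and keep the best of price[i] + R[k−i].
R[1] = 3
R[2] = max(3+3, 6+0) = 6
R[3] = max(3+6, 6+3, 7+0) = 9
R[4] = max(3+9, 6+6, 7+3, 8+0) = 12
R[5] = max(3+12, 6+9, 7+6, 8+3, 11+0) = 15
R[6] = max(3+15, 6+12, 7+9, 8+6, 11+3, 14+0) = 18
R[7] = max(3+18, 6+15, 7+12, …, 14+3, 17+0) = 21
R[8] = max(3+21, 6+18, 7+15, …, 17+3, 18+0) = 24
R[9] = max(3+24, 6+21, 7+18, …, 18+3, 20+0) = 27
R[10] = max(3+27, 6+24, 7+21, …, 20+3, 21+0) = 30
R[11] = max(3+30, 6+27, 7+24, …, 21+3, 23+0) = 33
R[12] = max(3+33, 6+30, 7+27, …, 23+3, 25+0) = 36
R[13] = max(3+36, 6+33, 7+30, …, 25+3, 26+0) = 39
One optimal cutting: 1 + 1 + 1 + 1 + 1 + 1 + 1 + 1 + 1 + 1 + 1 + 1 + 1 → $3 + $3 + $3 + $3 + $3 + $3 + $3 + $3 + $3 + $3 + $3 + $3 + $3 = $39.

39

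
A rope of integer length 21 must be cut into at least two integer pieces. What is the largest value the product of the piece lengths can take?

2187

Fill g[k] for k=2..21: at each k try every first piece i and multiply by the better of (k−i) uncut or g[k−i].
g[2] = 1·max(1,0) = 1·1 = 1
g[3] = 1·max(2,1) = 1·2 = 2
g[4] = 2·max(2,1) = 2·2 = 4
g[5] = 2·max(3,2) = 2·3 = 6
g[6] = 3·max(3,2) = 3·3 = 9
g[7] = 2·max(5,6) = 2·6 = 12
g[8] = 2·max(6,9) = 2·9 = 18
g[9] = 3·max(6,9) = 3·9 = 27
g[10] = 2·max(8,18) = 2·18 = 36
g[11] = 2·max(9,27) = 2·27 = 54
g[12] = 3·max(9,27) = 3·27 = 81
g[13] = 2·max(11,54) = 2·54 = 108
g[14] = 2·max(12,81) = 2·81 = 162
g[15] = 3·max(12,81) = 3·81 = 243
g[16] = 2·max(14,162) = 2·162 = 324
g[17] = 2·max(15,243) = 2·243 = 486
g[18] = 3·max(15,243) = 3·243 = 729
g[19] = 2·max(17,486) = 2·486 = 972
g[20] = 2·max(18,729) = 2·729 = 1458
g[21] = 3·max(18,729) = 3·729 = 2187
One optimal split: 3 + 3 + 3 + 3 + 3 + 3 + 3; product 3·3·3·3·3·3·3 = 2187.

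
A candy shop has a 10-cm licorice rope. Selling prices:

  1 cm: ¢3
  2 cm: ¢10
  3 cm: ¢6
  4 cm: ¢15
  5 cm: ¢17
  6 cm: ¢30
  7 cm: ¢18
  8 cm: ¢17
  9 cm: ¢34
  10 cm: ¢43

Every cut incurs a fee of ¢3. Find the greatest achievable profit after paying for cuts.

44

Build r[k] bottom-up: r[k] = max over allowed piece i of (p[i] + r[k−i]) − 3 per cut.
r[1] = 3
r[2] = max(3+3-3, 10+0) = 10
r[3] = max(3+10-3, 10+3-3, 6+0) = 10
r[4] = max(3+10-3, 10+10-3, 6+3-3, 15+0) = 17
r[5] = max(3+17-3, 10+10-3, 6+10-3, 15+3-3, 17+0) = 17
r[6] = max(3+17-3, 10+17-3, 6+10-3, 15+10-3, 17+3-3, 30+0) = 30
r[7] = max(3+30-3, 10+17-3, 6+17-3, …, 30+3-3, 18+0) = 30
r[8] = max(3+30-3, 10+30-3, 6+17-3, …, 18+3-3, 17+0) = 37
r[9] = max(3+37-3, 10+30-3, 6+30-3, …, 17+3-3, 34+0) = 37
r[10] = max(3+37-3, 10+37-3, 6+30-3, …, 34+3-3, 43+0) = 44
One optimal plan: pieces 6 + 2 + 2 (2 cuts) → ¢50 − ¢6 = ¢44.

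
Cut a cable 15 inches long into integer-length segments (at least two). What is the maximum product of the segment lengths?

Define P[k] = max over 1≤i<k of i · max(k−i, P[k−i]); the inner max lets the remainder stay uncut if that's better.
P[2] = 1·max(1,0) = 1·1 = 1
P[3] = 1·max(2,1) = 1·2 = 2
P[4] = 2·max(2,1) = 2·2 = 4
P[5] = 2·max(3,2) = 2·3 = 6
P[6] = 3·max(3,2) = 3·3 = 9
P[7] = 2·max(5,6) = 2·6 = 12
P[8] = 2·max(6,9) = 2·9 = 18
P[9] = 3·max(6,9) = 3·9 = 27
P[10] = 2·max(8,18) = 2·18 = 36
P[11] = 2·max(9,27) = 2·27 = 54
P[12] = 3·max(9,27) = 3·27 = 81
P[13] = 2·max(11,54) = 2·54 = 108
P[14] = 2·max(12,81) = 2·81 = 162
P[15] = 3·max(12,81) = 3·81 = 243
One optimal split: 3 + 3 + 3 + 3 + 3; product 3·3·3·3·3 = 243.

243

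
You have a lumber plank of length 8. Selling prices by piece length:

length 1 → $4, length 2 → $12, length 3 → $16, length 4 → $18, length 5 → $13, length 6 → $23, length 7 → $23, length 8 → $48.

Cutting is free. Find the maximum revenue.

48

Let v[k] be the best obtainable value from length k. For each k, try every first piece i and keep the best of price[i] + v[k−i].
v[1] = 4
v[2] = 12
v[3] = 16  (first piece 1, then v[2]=12)
v[4] = 24  (first piece 2, then v[2]=12)
v[5] = 28  (first piece 1, then v[4]=24)
v[6] = 36  (first piece 2, then v[4]=24)
v[7] = 40  (first piece 1, then v[6]=36)
v[8] = 48  (first piece 2, then v[6]=36)
One optimal cutting: 2 + 2 + 2 + 2 → $12 + $12 + $12 + $12 = $48.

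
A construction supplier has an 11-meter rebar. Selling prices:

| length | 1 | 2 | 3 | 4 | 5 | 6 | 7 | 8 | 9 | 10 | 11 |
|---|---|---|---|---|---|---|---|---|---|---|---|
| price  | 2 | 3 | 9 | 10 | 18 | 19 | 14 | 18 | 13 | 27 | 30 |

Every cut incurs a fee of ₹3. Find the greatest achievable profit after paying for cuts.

34

Build r[k] bottom-up: r[k] = max over allowed piece i of (p[i] + r[k−i]) − 3 per cut.
r[1] = 2
r[2] = max(2+2-3, 3+0) = 3
r[3] = max(2+3-3, 3+2-3, 9+0) = 9
r[4] = max(2+9-3, 3+3-3, 9+2-3, 10+0) = 10
r[5] = max(2+10-3, 3+9-3, 9+3-3, 10+2-3, 18+0) = 18
r[6] = max(2+18-3, 3+10-3, 9+9-3, 10+3-3, 18+2-3, 19+0) = 19
r[7] = max(2+19-3, 3+18-3, 9+10-3, …, 19+2-3, 14+0) = 18
r[8] = max(2+18-3, 3+19-3, 9+18-3, …, 14+2-3, 18+0) = 24
r[9] = max(2+24-3, 3+18-3, 9+19-3, …, 18+2-3, 13+0) = 25
r[10] = max(2+25-3, 3+24-3, 9+18-3, …, 13+2-3, 27+0) = 33
r[11] = max(2+33-3, 3+25-3, 9+24-3, …, 27+2-3, 30+0) = 34
One optimal plan: pieces 6 + 5 (1 cut) → ₹37 − ₹3 = ₹34.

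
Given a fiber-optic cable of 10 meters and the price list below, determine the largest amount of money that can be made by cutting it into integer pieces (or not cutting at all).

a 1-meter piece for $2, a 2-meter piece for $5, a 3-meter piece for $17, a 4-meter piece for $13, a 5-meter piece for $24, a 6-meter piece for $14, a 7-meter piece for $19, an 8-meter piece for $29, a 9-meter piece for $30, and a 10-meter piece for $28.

Let best[k] be the best obtainable value from length k. For each k, try every first piece i and keep the best of price[i] + best[k−i].
best[1] = 2
best[2] = 5
best[3] = 17
best[4] = 19  (first piece 1, then best[3]=17)
best[5] = 24
best[6] = 34  (first piece 3, then best[3]=17)
best[7] = 36  (first piece 1, then best[6]=34)
best[8] = 41  (first piece 3, then best[5]=24)
best[9] = 51  (first piece 3, then best[6]=34)
best[10] = 53  (first piece 1, then best[9]=51)
One optimal cutting: 3 + 3 + 3 + 1 → $17 + $17 + $17 + $2 = $53.

53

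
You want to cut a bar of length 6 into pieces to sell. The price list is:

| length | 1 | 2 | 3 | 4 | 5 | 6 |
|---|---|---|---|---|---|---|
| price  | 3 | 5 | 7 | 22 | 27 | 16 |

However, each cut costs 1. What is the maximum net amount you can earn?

29

Build v[k] bottom-up: v[k] = max over allowed piece i of (p[i] + v[k−i]) − 1 per cut.
v[1] = 3
v[2] = max(3+3-1, 5+0) = 5
v[3] = max(3+5-1, 5+3-1, 7+0) = 7
v[4] = max(3+7-1, 5+5-1, 7+3-1, 22+0) = 22
v[5] = max(3+22-1, 5+7-1, 7+5-1, 22+3-1, 27+0) = 27
v[6] = max(3+27-1, 5+22-1, 7+7-1, 22+5-1, 27+3-1, 16+0) = 29
One optimal plan: pieces 5 + 1 (1 cut) → 30 − 1 = 29.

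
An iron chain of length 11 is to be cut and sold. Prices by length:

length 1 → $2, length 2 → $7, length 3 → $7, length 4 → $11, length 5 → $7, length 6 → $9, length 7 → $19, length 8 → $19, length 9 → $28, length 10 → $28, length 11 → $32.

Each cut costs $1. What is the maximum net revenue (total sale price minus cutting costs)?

34

Build net[k] bottom-up: net[k] = max over allowed piece i of (p[i] + net[k−i]) − 1 per cut.
net[1] = 2
net[2] = max(2+2-1, 7+0) = 7
net[3] = max(2+7-1, 7+2-1, 7+0) = 8
net[4] = max(2+8-1, 7+7-1, 7+2-1, 11+0) = 13
net[5] = max(2+13-1, 7+8-1, 7+7-1, 11+2-1, 7+0) = 14
net[6] = max(2+14-1, 7+13-1, 7+8-1, 11+7-1, 7+2-1, 9+0) = 19
net[7] = max(2+19-1, 7+14-1, 7+13-1, …, 9+2-1, 19+0) = 20
net[8] = max(2+20-1, 7+19-1, 7+14-1, …, 19+2-1, 19+0) = 25
net[9] = max(2+25-1, 7+20-1, 7+19-1, …, 19+2-1, 28+0) = 28
net[10] = max(2+28-1, 7+25-1, 7+20-1, …, 28+2-1, 28+0) = 31
net[11] = max(2+31-1, 7+28-1, 7+25-1, …, 28+2-1, 32+0) = 34
One optimal plan: pieces 9 + 2 (1 cut) → $35 − $1 = $34.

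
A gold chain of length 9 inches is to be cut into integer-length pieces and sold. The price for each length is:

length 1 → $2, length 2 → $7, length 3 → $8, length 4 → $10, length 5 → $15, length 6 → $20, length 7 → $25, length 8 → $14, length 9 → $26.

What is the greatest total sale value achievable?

Let v[k] be the best obtainable value from length k. For each k, try every first piece i and keep the best of price[i] + v[k−i].
v[1] = 2
v[2] = 7
v[3] = 9  (first piece 1, then v[2]=7)
v[4] = 14  (first piece 2, then v[2]=7)
v[5] = 16  (first piece 1, then v[4]=14)
v[6] = 21  (first piece 2, then v[4]=14)
v[7] = 25
v[8] = 28  (first piece 2, then v[6]=21)
v[9] = 32  (first piece 2, then v[7]=25)
One optimal cutting: 7 + 2 → $25 + $7 = $32.

32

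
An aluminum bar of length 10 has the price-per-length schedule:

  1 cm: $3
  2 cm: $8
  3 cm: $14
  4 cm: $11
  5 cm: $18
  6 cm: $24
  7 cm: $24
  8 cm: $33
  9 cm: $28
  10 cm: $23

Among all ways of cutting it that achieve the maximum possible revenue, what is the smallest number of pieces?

4

Build r[k] bottom-up: r[k] = max over allowed piece i of (p[i] + r[k−i]).
r[1] = 3
r[2] = max(3+3, 8+0) = 8
r[3] = max(3+8, 8+3, 14+0) = 14
r[4] = max(3+14, 8+8, 14+3, 11+0) = 17
r[5] = max(3+17, 8+14, 14+8, 11+3, 18+0) = 22
r[6] = max(3+22, 8+17, 14+14, 11+8, 18+3, 24+0) = 28
r[7] = max(3+28, 8+22, 14+17, …, 24+3, 24+0) = 31
r[8] = max(3+31, 8+28, 14+22, …, 24+3, 33+0) = 36
r[9] = max(3+36, 8+31, 14+28, …, 33+3, 28+0) = 42
r[10] = max(3+42, 8+36, 14+31, …, 28+3, 23+0) = 45
Maximum revenue is $45.
Now minimize piece count subject to staying optimal: for each k, pieces[k] = 1 + min over i with p[i]+r[k−i]=r[k] of pieces[k−i].
pieces[7] = 3
pieces[8] = 3
pieces[9] = 3
pieces[10] = 4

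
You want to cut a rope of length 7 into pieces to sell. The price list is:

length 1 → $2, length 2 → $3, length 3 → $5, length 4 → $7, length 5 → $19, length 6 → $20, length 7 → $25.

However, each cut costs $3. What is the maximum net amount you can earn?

25

Build v[k] bottom-up: v[k] = max over allowed piece i of (p[i] + v[k−i]) − 3 per cut.
v[1] = 2
v[2] = 3
v[3] = 5
v[4] = 7
v[5] = 19
v[6] = 20
v[7] = 25
Best is to make no cuts and sell whole for $25.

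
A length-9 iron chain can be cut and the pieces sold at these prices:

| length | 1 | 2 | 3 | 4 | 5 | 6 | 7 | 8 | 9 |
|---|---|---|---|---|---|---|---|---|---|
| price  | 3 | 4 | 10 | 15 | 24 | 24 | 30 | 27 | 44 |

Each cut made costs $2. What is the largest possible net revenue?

Build r[k] bottom-up: r[k] = max over allowed piece i of (p[i] + r[k−i]) − 2 per cut.
r[1] = 3
r[2] = 4  (first piece 1, then r[1]=3)
r[3] = 10
r[4] = 15
r[5] = 24
r[6] = 25  (first piece 1, then r[5]=24)
r[7] = 30
r[8] = 32  (first piece 3, then r[5]=24)
r[9] = 44
Best is to make no cuts and sell whole for $44.

44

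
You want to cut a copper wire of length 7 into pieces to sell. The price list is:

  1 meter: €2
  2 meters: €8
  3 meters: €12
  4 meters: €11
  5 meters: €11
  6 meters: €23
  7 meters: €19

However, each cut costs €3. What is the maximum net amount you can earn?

22

Consider every possible first cut. net[k] is the best of p[i]+net[k−i] over all sellable i≤k, charging 3 whenever i<k.
net[1] = 2
net[2] = max(2+2-3, 8+0) = 8
net[3] = max(2+8-3, 8+2-3, 12+0) = 12
net[4] = max(2+12-3, 8+8-3, 12+2-3, 11+0) = 13
net[5] = max(2+13-3, 8+12-3, 12+8-3, 11+2-3, 11+0) = 17
net[6] = max(2+17-3, 8+13-3, 12+12-3, 11+8-3, 11+2-3, 23+0) = 23
net[7] = max(2+23-3, 8+17-3, 12+13-3, …, 23+2-3, 19+0) = 22
One optimal plan: pieces 6 + 1 (1 cut) → €25 − €3 = €22.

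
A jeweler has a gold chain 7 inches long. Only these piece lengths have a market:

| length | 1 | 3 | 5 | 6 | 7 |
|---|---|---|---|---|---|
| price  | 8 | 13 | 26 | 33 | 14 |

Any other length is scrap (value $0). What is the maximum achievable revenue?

56

Build r[k] bottom-up: r[k] = max over allowed piece i of (p[i] + r[k−i]).
r[1] = 8
r[2] = 16  (first piece 1, then r[1]=8)
r[3] = max(8+16, 13+0) = 24
r[4] = max(8+24, 13+8) = 32
r[5] = max(8+32, 13+16, 26+0) = 40
r[6] = max(8+40, 13+24, 26+8, 33+0) = 48
r[7] = max(8+48, 13+32, 26+16, 33+8, 14+0) = 56
One optimal cutting: 1 + 1 + 1 + 1 + 1 + 1 + 1 → $56.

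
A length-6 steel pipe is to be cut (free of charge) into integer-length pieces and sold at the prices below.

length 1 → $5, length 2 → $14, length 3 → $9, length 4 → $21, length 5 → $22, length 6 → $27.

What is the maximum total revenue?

Consider every possible first cut. best[k] is the best of p[i]+best[k−i] over all sellable i≤k.
best[1] = 5
best[2] = max(5+5, 14+0) = 14
best[3] = max(5+14, 14+5, 9+0) = 19
best[4] = max(5+19, 14+14, 9+5, 21+0) = 28
best[5] = max(5+28, 14+19, 9+14, 21+5, 22+0) = 33
best[6] = max(5+33, 14+28, 9+19, 21+14, 22+5, 27+0) = 42
One optimal cutting: 2 + 2 + 2 → $14 + $14 + $14 = $42.

42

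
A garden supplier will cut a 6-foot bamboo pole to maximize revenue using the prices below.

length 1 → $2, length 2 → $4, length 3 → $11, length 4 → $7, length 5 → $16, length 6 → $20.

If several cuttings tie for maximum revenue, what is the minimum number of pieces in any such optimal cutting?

2

Build r[k] bottom-up: r[k] = max over allowed piece i of (p[i] + r[k−i]).
r[1] = 2
r[2] = 4  (first piece 1, then r[1]=2)
r[3] = 11
r[4] = 13  (first piece 1, then r[3]=11)
r[5] = 16
r[6] = 22  (first piece 3, then r[3]=11)
Maximum revenue is $22.
Now minimize piece count subject to staying optimal: for each k, pieces[k] = 1 + min over i with p[i]+r[k−i]=r[k] of pieces[k−i].
pieces[3] = 1
pieces[4] = 2
pieces[5] = 1
pieces[6] = 2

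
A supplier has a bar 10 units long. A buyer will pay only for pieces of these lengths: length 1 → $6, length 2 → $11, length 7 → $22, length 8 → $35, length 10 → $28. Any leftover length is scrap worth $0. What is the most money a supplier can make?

Let r[k] be the best obtainable value from length k. For each k, try every first piece i and keep the best of price[i] + r[k−i].
r[1] = 6
r[2] = max(6+6, 11+0) = 12
r[3] = max(6+12, 11+6) = 18
r[4] = max(6+18, 11+12) = 24
r[5] = max(6+24, 11+18) = 30
r[6] = max(6+30, 11+24) = 36
r[7] = max(6+36, 11+30, 22+0) = 42
r[8] = max(6+42, 11+36, 22+6, 35+0) = 48
r[9] = max(6+48, 11+42, 22+12, 35+6) = 54
r[10] = max(6+54, 11+48, 22+18, 35+12, 28+0) = 60
One optimal cutting: 1 + 1 + 1 + 1 + 1 + 1 + 1 + 1 + 1 + 1 → $60.

60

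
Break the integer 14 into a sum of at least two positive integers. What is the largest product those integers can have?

162

Define prod[k] = max over 1≤i<k of i · max(k−i, prod[k−i]); the inner max lets the remainder stay uncut if that's better.
prod[2] = 1·max(1,0) = 1·1 = 1
prod[3] = 1·max(2,1) = 1·2 = 2
prod[4] = 2·max(2,1) = 2·2 = 4
prod[5] = 2·max(3,2) = 2·3 = 6
prod[6] = 3·max(3,2) = 3·3 = 9
prod[7] = 2·max(5,6) = 2·6 = 12
prod[8] = 2·max(6,9) = 2·9 = 18
prod[9] = 3·max(6,9) = 3·9 = 27
prod[10] = 2·max(8,18) = 2·18 = 36
prod[11] = 2·max(9,27) = 2·27 = 54
prod[12] = 3·max(9,27) = 3·27 = 81
prod[13] = 2·max(11,54) = 2·54 = 108
prod[14] = 2·max(12,81) = 2·81 = 162
One optimal split: 3 + 3 + 3 + 3 + 2; product 3·3·3·3·2 = 162.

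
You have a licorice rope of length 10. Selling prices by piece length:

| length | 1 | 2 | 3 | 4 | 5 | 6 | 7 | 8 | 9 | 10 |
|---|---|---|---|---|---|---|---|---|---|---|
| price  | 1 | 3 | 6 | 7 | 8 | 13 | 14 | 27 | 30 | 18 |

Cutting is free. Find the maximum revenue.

31

Let v[k] be the best obtainable value from length k. For each k, try every first piece i and keep the best of price[i] + v[k−i].
v[1] = 1
v[2] = max(1+1, 3+0) = 3
v[3] = max(1+3, 3+1, 6+0) = 6
v[4] = max(1+6, 3+3, 6+1, 7+0) = 7
v[5] = max(1+7, 3+6, 6+3, 7+1, 8+0) = 9
v[6] = max(1+9, 3+7, 6+6, 7+3, 8+1, 13+0) = 13
v[7] = max(1+13, 3+9, 6+7, …, 13+1, 14+0) = 14
v[8] = max(1+14, 3+13, 6+9, …, 14+1, 27+0) = 27
v[9] = max(1+27, 3+14, 6+13, …, 27+1, 30+0) = 30
v[10] = max(1+30, 3+27, 6+14, …, 30+1, 18+0) = 31
One optimal cutting: 9 + 1 → ¢30 + ¢1 = ¢31.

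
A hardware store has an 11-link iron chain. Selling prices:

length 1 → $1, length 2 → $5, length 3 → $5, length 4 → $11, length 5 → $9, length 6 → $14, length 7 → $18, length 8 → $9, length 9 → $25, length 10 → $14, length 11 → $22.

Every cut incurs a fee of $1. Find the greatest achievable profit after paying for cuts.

Let net[k] be the best obtainable value from length k. For each k, try every first piece i and keep the best of price[i] + net[k−i] minus the 1 cut fee when i<k.
net[1] = 1
net[2] = 5
net[3] = 5  (first piece 1, then net[2]=5)
net[4] = 11
net[5] = 11  (first piece 1, then net[4]=11)
net[6] = 15  (first piece 2, then net[4]=11)
net[7] = 18
net[8] = 21  (first piece 4, then net[4]=11)
net[9] = 25
net[10] = 25  (first piece 1, then net[9]=25)
net[11] = 29  (first piece 2, then net[9]=25)
One optimal plan: pieces 9 + 2 (1 cut) → $30 − $1 = $29.

29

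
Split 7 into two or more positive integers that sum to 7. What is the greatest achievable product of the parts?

12

Let P[k] be the best product for length k (with at least one cut). For each first piece i, the rest contributes max(k−i, P[k−i]).
P[2] = 1*max(1,0) = 1*1 = 1
P[3] = max(1*2, 2*1) = 2
P[4] = max(1*3, 2*2, 3*1) = 4
P[5] = max(1*4, 2*3, 3*2, 4*1) = 6
P[6] = max(1*6, 2*4, 3*3, 4*2, 5*1) = 9
P[7] = max(1*9, 2*6, 3*4, 4*3, 5*2, 6*1) = 12
One optimal split: 3 + 2 + 2; product 3*2*2 = 12.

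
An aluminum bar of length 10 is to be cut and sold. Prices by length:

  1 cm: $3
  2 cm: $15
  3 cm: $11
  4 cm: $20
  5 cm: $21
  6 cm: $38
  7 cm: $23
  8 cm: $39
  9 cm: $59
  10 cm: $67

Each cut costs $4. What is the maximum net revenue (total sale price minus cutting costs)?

67

Consider every possible first cut. r[k] is the best of p[i]+r[k−i] over all sellable i≤k, charging 4 whenever i<k.
r[1] = 3
r[2] = max(3+3-4, 15+0) = 15
r[3] = max(3+15-4, 15+3-4, 11+0) = 14
r[4] = max(3+14-4, 15+15-4, 11+3-4, 20+0) = 26
r[5] = max(3+26-4, 15+14-4, 11+15-4, 20+3-4, 21+0) = 25
r[6] = max(3+25-4, 15+26-4, 11+14-4, 20+15-4, 21+3-4, 38+0) = 38
r[7] = max(3+38-4, 15+25-4, 11+26-4, …, 38+3-4, 23+0) = 37
r[8] = max(3+37-4, 15+38-4, 11+25-4, …, 23+3-4, 39+0) = 49
r[9] = max(3+49-4, 15+37-4, 11+38-4, …, 39+3-4, 59+0) = 59
r[10] = max(3+59-4, 15+49-4, 11+37-4, …, 59+3-4, 67+0) = 67
Best is to make no cuts and sell whole for $67.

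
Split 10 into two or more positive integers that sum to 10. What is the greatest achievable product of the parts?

Fill m[k] for k=2..10: at each k try every first piece i and multiply by the better of (k−i) uncut or m[k−i].
m[2] = 1×max(1,0) = 1×1 = 1
m[3] = max(1×2, 2×1) = 2
m[4] = max(1×3, 2×2, 3×1) = 4
m[5] = max(1×4, 2×3, 3×2, 4×1) = 6
m[6] = max(1×6, 2×4, 3×3, 4×2, 5×1) = 9
m[7] = max(1×9, 2×6, 3×4, 4×3, 5×2, 6×1) = 12
m[8] = max(1×12, 2×9, 3×6, …, 6×2, 7×1) = 18
m[9] = max(1×18, 2×12, 3×9, …, 7×2, 8×1) = 27
m[10] = max(1×27, 2×18, 3×12, …, 8×2, 9×1) = 36
One optimal split: 3 + 3 + 2 + 2; product 3×3×2×2 = 36.

36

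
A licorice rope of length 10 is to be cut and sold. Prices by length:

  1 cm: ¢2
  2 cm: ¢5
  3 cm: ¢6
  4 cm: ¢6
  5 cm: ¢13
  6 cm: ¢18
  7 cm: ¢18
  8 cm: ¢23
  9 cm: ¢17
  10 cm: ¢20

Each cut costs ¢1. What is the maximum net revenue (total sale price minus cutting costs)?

27

Let r[k] be the best obtainable value from length k. For each k, try every first piece i and keep the best of price[i] + r[k−i] minus the 1 cut fee when i<k.
r[1] = 2
r[2] = 5
r[3] = 6  (first piece 1, then r[2]=5)
r[4] = 9  (first piece 2, then r[2]=5)
r[5] = 13
r[6] = 18
r[7] = 19  (first piece 1, then r[6]=18)
r[8] = 23
r[9] = 24  (first piece 1, then r[8]=23)
r[10] = 27  (first piece 2, then r[8]=23)
One optimal plan: pieces 8 + 2 (1 cut) → ¢28 − ¢1 = ¢27.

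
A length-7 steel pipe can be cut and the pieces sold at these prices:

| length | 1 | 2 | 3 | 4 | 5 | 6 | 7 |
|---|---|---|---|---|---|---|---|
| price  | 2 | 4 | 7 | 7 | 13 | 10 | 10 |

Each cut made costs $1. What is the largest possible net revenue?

Build r[k] bottom-up: r[k] = max over allowed piece i of (p[i] + r[k−i]) − 1 per cut.
r[1] = 2
r[2] = max(2+2-1, 4+0) = 4
r[3] = max(2+4-1, 4+2-1, 7+0) = 7
r[4] = max(2+7-1, 4+4-1, 7+2-1, 7+0) = 8
r[5] = max(2+8-1, 4+7-1, 7+4-1, 7+2-1, 13+0) = 13
r[6] = max(2+13-1, 4+8-1, 7+7-1, 7+4-1, 13+2-1, 10+0) = 14
r[7] = max(2+14-1, 4+13-1, 7+8-1, …, 10+2-1, 10+0) = 16
One optimal plan: pieces 5 + 2 (1 cut) → $17 − $1 = $16.

16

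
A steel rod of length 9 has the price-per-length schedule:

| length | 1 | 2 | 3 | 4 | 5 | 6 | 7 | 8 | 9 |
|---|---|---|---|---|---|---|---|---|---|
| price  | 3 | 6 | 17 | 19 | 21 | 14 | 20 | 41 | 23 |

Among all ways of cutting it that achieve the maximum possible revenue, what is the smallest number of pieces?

3

Consider every possible first cut. r[k] is the best of p[i]+r[k−i] over all sellable i≤k.
r[1] = 3
r[2] = max(3+3, 6+0) = 6
r[3] = max(3+6, 6+3, 17+0) = 17
r[4] = max(3+17, 6+6, 17+3, 19+0) = 20
r[5] = max(3+20, 6+17, 17+6, 19+3, 21+0) = 23
r[6] = max(3+23, 6+20, 17+17, 19+6, 21+3, 14+0) = 34
r[7] = max(3+34, 6+23, 17+20, …, 14+3, 20+0) = 37
r[8] = max(3+37, 6+34, 17+23, …, 20+3, 41+0) = 41
r[9] = max(3+41, 6+37, 17+34, …, 41+3, 23+0) = 51
Maximum revenue is $51.
Now minimize piece count subject to staying optimal: for each k, pieces[k] = 1 + min over i with p[i]+r[k−i]=r[k] of pieces[k−i].
pieces[6] = 2
pieces[7] = 3
pieces[8] = 1
pieces[9] = 3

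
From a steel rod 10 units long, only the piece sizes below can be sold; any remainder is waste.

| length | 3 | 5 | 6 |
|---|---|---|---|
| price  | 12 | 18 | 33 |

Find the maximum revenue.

45

Let r[k] be the best obtainable value from length k. For each k, try every first piece i and keep the best of price[i] + r[k−i].
r[1] = 0
r[2] = 0
r[3] = 12
r[4] = 12
r[5] = 18
r[6] = 33
r[7] = 33
r[8] = 33
r[9] = 45  (first piece 3, then r[6]=33)
r[10] = 45
One optimal cutting: pieces 6 + 3 with 1 unit of scrap → $45.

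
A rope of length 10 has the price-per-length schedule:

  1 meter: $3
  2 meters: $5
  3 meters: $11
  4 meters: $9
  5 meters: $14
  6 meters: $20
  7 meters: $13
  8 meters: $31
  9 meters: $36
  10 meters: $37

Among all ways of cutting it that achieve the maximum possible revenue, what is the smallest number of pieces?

Consider every possible first cut. r[k] is the best of p[i]+r[k−i] over all sellable i≤k.
r[1] = 3
r[2] = max(3+3, 5+0) = 6
r[3] = max(3+6, 5+3, 11+0) = 11
r[4] = max(3+11, 5+6, 11+3, 9+0) = 14
r[5] = max(3+14, 5+11, 11+6, 9+3, 14+0) = 17
r[6] = max(3+17, 5+14, 11+11, 9+6, 14+3, 20+0) = 22
r[7] = max(3+22, 5+17, 11+14, …, 20+3, 13+0) = 25
r[8] = max(3+25, 5+22, 11+17, …, 13+3, 31+0) = 31
r[9] = max(3+31, 5+25, 11+22, …, 31+3, 36+0) = 36
r[10] = max(3+36, 5+31, 11+25, …, 36+3, 37+0) = 39
Maximum revenue is $39.
Now minimize piece count subject to staying optimal: for each k, pieces[k] = 1 + min over i with p[i]+r[k−i]=r[k] of pieces[k−i].
pieces[7] = 3
pieces[8] = 1
pieces[9] = 1
pieces[10] = 2

2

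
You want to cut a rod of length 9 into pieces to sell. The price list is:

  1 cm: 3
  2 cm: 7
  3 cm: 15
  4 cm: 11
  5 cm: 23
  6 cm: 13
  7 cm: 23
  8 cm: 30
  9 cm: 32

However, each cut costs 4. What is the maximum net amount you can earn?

37

Build v[k] bottom-up: v[k] = max over allowed piece i of (p[i] + v[k−i]) − 4 per cut.
v[1] = 3
v[2] = max(3+3-4, 7+0) = 7
v[3] = max(3+7-4, 7+3-4, 15+0) = 15
v[4] = max(3+15-4, 7+7-4, 15+3-4, 11+0) = 14
v[5] = max(3+14-4, 7+15-4, 15+7-4, 11+3-4, 23+0) = 23
v[6] = max(3+23-4, 7+14-4, 15+15-4, 11+7-4, 23+3-4, 13+0) = 26
v[7] = max(3+26-4, 7+23-4, 15+14-4, …, 13+3-4, 23+0) = 26
v[8] = max(3+26-4, 7+26-4, 15+23-4, …, 23+3-4, 30+0) = 34
v[9] = max(3+34-4, 7+26-4, 15+26-4, …, 30+3-4, 32+0) = 37
One optimal plan: pieces 3 + 3 + 3 (2 cuts) → 45 − 8 = 37.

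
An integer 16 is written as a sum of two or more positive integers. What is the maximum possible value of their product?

Define g[k] = max over 1≤i<k of i · max(k−i, g[k−i]); the inner max lets the remainder stay uncut if that's better.
g[2] = 1·max(1,0) = 1·1 = 1
g[3] = 1·max(2,1) = 1·2 = 2
g[4] = 2·max(2,1) = 2·2 = 4
g[5] = 2·max(3,2) = 2·3 = 6
g[6] = 3·max(3,2) = 3·3 = 9
g[7] = 2·max(5,6) = 2·6 = 12
g[8] = 2·max(6,9) = 2·9 = 18
g[9] = 3·max(6,9) = 3·9 = 27
g[10] = 2·max(8,18) = 2·18 = 36
g[11] = 2·max(9,27) = 2·27 = 54
g[12] = 3·max(9,27) = 3·27 = 81
g[13] = 2·max(11,54) = 2·54 = 108
g[14] = 2·max(12,81) = 2·81 = 162
g[15] = 3·max(12,81) = 3·81 = 243
g[16] = 2·max(14,162) = 2·162 = 324
One optimal split: 3 + 3 + 3 + 3 + 2 + 2; product 3·3·3·3·2·2 = 324.

324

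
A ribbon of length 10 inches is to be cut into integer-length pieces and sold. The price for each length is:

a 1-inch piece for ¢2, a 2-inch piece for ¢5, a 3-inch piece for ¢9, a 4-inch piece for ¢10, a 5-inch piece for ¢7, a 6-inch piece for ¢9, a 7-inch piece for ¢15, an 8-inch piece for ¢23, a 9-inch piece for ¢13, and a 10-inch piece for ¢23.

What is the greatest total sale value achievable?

29

Consider every possible first cut. best[k] is the best of p[i]+best[k−i] over all sellable i≤k.
best[1] = 2
best[2] = 5
best[3] = 9
best[4] = 11  (first piece 1, then best[3]=9)
best[5] = 14  (first piece 2, then best[3]=9)
best[6] = 18  (first piece 3, then best[3]=9)
best[7] = 20  (first piece 1, then best[6]=18)
best[8] = 23  (first piece 2, then best[6]=18)
best[9] = 27  (first piece 3, then best[6]=18)
best[10] = 29  (first piece 1, then best[9]=27)
One optimal cutting: 3 + 3 + 3 + 1 → ¢9 + ¢9 + ¢9 + ¢2 = ¢29.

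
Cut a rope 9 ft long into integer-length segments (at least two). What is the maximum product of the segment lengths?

27

Fill P[k] for k=2..9: at each k try every first piece i and multiply by the better of (k−i) uncut or P[k−i].
Small cases: P[2]=1.
P[3] = 1*max(2,1) = 1*2 = 2
P[4] = 2*max(2,1) = 2*2 = 4
P[5] = 2*max(3,2) = 2*3 = 6
P[6] = 3*max(3,2) = 3*3 = 9
P[7] = 2*max(5,6) = 2*6 = 12
P[8] = 2*max(6,9) = 2*9 = 18
P[9] = 3*max(6,9) = 3*9 = 27
One optimal split: 3 + 3 + 3; product 3*3*3 = 27.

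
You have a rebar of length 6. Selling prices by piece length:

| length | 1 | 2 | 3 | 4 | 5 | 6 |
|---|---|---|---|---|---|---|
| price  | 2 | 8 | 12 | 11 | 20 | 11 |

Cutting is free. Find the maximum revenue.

Consider every possible first cut. best[k] is the best of p[i]+best[k−i] over all sellable i≤k.
best[1] = 2
best[2] = max(2+2, 8+0) = 8
best[3] = max(2+8, 8+2, 12+0) = 12
best[4] = max(2+12, 8+8, 12+2, 11+0) = 16
best[5] = max(2+16, 8+12, 12+8, 11+2, 20+0) = 20
best[6] = max(2+20, 8+16, 12+12, 11+8, 20+2, 11+0) = 24
One optimal cutting: 2 + 2 + 2 → ₹8 + ₹8 + ₹8 = ₹24.

24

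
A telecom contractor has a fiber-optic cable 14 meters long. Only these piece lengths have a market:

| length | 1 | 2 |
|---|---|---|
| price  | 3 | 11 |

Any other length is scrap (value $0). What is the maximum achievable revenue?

77

Build r[k] bottom-up: r[k] = max over allowed piece i of (p[i] + r[k−i]).
r[1] = 3
r[2] = 11
r[3] = 14  (first piece 1, then r[2]=11)
r[4] = 22  (first piece 2, then r[2]=11)
r[5] = 25  (first piece 1, then r[4]=22)
r[6] = 33  (first piece 2, then r[4]=22)
r[7] = 36  (first piece 1, then r[6]=33)
r[8] = 44  (first piece 2, then r[6]=33)
r[9] = 47  (first piece 1, then r[8]=44)
r[10] = 55  (first piece 2, then r[8]=44)
r[11] = 58  (first piece 1, then r[10]=55)
r[12] = 66  (first piece 2, then r[10]=55)
r[13] = 69  (first piece 1, then r[12]=66)
r[14] = 77  (first piece 2, then r[12]=66)
One optimal cutting: 2 + 2 + 2 + 2 + 2 + 2 + 2 → $77.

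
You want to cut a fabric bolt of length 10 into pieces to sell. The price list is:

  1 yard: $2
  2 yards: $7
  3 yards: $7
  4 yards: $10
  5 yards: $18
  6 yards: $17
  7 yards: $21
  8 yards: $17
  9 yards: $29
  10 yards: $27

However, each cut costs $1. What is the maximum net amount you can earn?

Consider every possible first cut. r[k] is the best of p[i]+r[k−i] over all sellable i≤k, charging 1 whenever i<k.
r[1] = 2
r[2] = max(2+2-1, 7+0) = 7
r[3] = max(2+7-1, 7+2-1, 7+0) = 8
r[4] = max(2+8-1, 7+7-1, 7+2-1, 10+0) = 13
r[5] = max(2+13-1, 7+8-1, 7+7-1, 10+2-1, 18+0) = 18
r[6] = max(2+18-1, 7+13-1, 7+8-1, 10+7-1, 18+2-1, 17+0) = 19
r[7] = max(2+19-1, 7+18-1, 7+13-1, …, 17+2-1, 21+0) = 24
r[8] = max(2+24-1, 7+19-1, 7+18-1, …, 21+2-1, 17+0) = 25
r[9] = max(2+25-1, 7+24-1, 7+19-1, …, 17+2-1, 29+0) = 30
r[10] = max(2+30-1, 7+25-1, 7+24-1, …, 29+2-1, 27+0) = 35
One optimal plan: pieces 5 + 5 (1 cut) → $36 − $1 = $35.

35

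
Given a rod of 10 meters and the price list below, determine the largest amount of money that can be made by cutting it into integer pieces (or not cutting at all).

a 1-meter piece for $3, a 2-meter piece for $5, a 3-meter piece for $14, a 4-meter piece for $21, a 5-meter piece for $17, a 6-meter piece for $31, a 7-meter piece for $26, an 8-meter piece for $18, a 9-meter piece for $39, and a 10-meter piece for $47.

Consider every possible first cut. best[k] is the best of p[i]+best[k−i] over all sellable i≤k.
best[1] = 3
best[2] = max(3+3, 5+0) = 6
best[3] = max(3+6, 5+3, 14+0) = 14
best[4] = max(3+14, 5+6, 14+3, 21+0) = 21
best[5] = max(3+21, 5+14, 14+6, 21+3, 17+0) = 24
best[6] = max(3+24, 5+21, 14+14, 21+6, 17+3, 31+0) = 31
best[7] = max(3+31, 5+24, 14+21, …, 31+3, 26+0) = 35
best[8] = max(3+35, 5+31, 14+24, …, 26+3, 18+0) = 42
best[9] = max(3+42, 5+35, 14+31, …, 18+3, 39+0) = 45
best[10] = max(3+45, 5+42, 14+35, …, 39+3, 47+0) = 52
One optimal cutting: 6 + 4 → $31 + $21 = $52.

52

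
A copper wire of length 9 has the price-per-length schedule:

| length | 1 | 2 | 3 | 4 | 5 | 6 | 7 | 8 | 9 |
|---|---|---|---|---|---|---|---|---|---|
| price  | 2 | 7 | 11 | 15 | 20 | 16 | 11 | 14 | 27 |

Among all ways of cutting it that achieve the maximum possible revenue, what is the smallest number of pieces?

Consider every possible first cut. r[k] is the best of p[i]+r[k−i] over all sellable i≤k.
r[1] = 2
r[2] = max(2+2, 7+0) = 7
r[3] = max(2+7, 7+2, 11+0) = 11
r[4] = max(2+11, 7+7, 11+2, 15+0) = 15
r[5] = max(2+15, 7+11, 11+7, 15+2, 20+0) = 20
r[6] = max(2+20, 7+15, 11+11, 15+7, 20+2, 16+0) = 22
r[7] = max(2+22, 7+20, 11+15, …, 16+2, 11+0) = 27
r[8] = max(2+27, 7+22, 11+20, …, 11+2, 14+0) = 31
r[9] = max(2+31, 7+27, 11+22, …, 14+2, 27+0) = 35
Maximum revenue is €35.
Now minimize piece count subject to staying optimal: for each k, pieces[k] = 1 + min over i with p[i]+r[k−i]=r[k] of pieces[k−i].
pieces[6] = 2
pieces[7] = 2
pieces[8] = 2
pieces[9] = 2

2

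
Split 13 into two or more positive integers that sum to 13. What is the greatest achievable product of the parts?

108

Define g[k] = max over 1≤i<k of i · max(k−i, g[k−i]); the inner max lets the remainder stay uncut if that's better.
g[2] = 1*max(1,0) = 1*1 = 1
g[3] = 1*max(2,1) = 1*2 = 2
g[4] = 2*max(2,1) = 2*2 = 4
g[5] = 2*max(3,2) = 2*3 = 6
g[6] = 3*max(3,2) = 3*3 = 9
g[7] = 2*max(5,6) = 2*6 = 12
g[8] = 2*max(6,9) = 2*9 = 18
g[9] = 3*max(6,9) = 3*9 = 27
g[10] = 2*max(8,18) = 2*18 = 36
g[11] = 2*max(9,27) = 2*27 = 54
g[12] = 3*max(9,27) = 3*27 = 81
g[13] = 2*max(11,54) = 2*54 = 108
One optimal split: 3 + 3 + 3 + 2 + 2; product 3*3*3*2*2 = 108.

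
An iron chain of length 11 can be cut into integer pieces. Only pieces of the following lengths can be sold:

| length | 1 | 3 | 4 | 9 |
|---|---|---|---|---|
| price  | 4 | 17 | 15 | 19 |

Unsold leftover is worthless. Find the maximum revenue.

Build r[k] bottom-up: r[k] = max over allowed piece i of (p[i] + r[k−i]).
r[1] = 4
r[2] = 8  (first piece 1, then r[1]=4)
r[3] = 17
r[4] = 21  (first piece 1, then r[3]=17)
r[5] = 25  (first piece 1, then r[4]=21)
r[6] = 34  (first piece 3, then r[3]=17)
r[7] = 38  (first piece 1, then r[6]=34)
r[8] = 42  (first piece 1, then r[7]=38)
r[9] = 51  (first piece 3, then r[6]=34)
r[10] = 55  (first piece 1, then r[9]=51)
r[11] = 59  (first piece 1, then r[10]=55)
One optimal cutting: 3 + 3 + 3 + 1 + 1 → $59.

59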